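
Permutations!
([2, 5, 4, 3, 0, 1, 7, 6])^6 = (7)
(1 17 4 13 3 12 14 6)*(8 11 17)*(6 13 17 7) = [0, 8, 2, 12, 17, 5, 1, 6, 11, 9, 10, 7, 14, 3, 13, 15, 16, 4] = (1 8 11 7 6)(3 12 14 13)(4 17)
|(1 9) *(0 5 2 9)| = |(0 5 2 9 1)| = 5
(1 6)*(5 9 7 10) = (1 6)(5 9 7 10) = [0, 6, 2, 3, 4, 9, 1, 10, 8, 7, 5]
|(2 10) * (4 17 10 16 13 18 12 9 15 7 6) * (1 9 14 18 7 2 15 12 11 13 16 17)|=|(1 9 12 14 18 11 13 7 6 4)(2 17 10 15)|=20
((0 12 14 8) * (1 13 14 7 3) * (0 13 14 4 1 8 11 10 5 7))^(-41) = ((0 12)(1 14 11 10 5 7 3 8 13 4))^(-41) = (0 12)(1 4 13 8 3 7 5 10 11 14)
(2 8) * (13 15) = [0, 1, 8, 3, 4, 5, 6, 7, 2, 9, 10, 11, 12, 15, 14, 13] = (2 8)(13 15)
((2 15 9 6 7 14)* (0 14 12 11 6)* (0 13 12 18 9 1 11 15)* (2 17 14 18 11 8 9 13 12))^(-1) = (0 2 13 18)(1 15 12 9 8)(6 11 7)(14 17)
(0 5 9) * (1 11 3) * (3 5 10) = [10, 11, 2, 1, 4, 9, 6, 7, 8, 0, 3, 5] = (0 10 3 1 11 5 9)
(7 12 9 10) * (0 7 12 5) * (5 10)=(0 7 10 12 9 5)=[7, 1, 2, 3, 4, 0, 6, 10, 8, 5, 12, 11, 9]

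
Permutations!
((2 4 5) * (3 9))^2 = (9)(2 5 4)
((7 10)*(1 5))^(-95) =(1 5)(7 10)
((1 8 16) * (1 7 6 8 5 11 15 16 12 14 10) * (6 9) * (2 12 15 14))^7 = (1 11 10 5 14)(2 12)(6 8 15 16 7 9)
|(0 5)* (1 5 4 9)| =5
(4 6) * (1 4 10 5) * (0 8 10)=(0 8 10 5 1 4 6)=[8, 4, 2, 3, 6, 1, 0, 7, 10, 9, 5]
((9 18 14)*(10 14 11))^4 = (9 14 10 11 18)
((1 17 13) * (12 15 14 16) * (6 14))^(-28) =(1 13 17)(6 16 15 14 12)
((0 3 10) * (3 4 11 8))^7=(0 4 11 8 3 10)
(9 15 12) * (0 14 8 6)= (0 14 8 6)(9 15 12)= [14, 1, 2, 3, 4, 5, 0, 7, 6, 15, 10, 11, 9, 13, 8, 12]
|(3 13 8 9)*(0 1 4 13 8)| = 12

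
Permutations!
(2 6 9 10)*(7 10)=(2 6 9 7 10)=[0, 1, 6, 3, 4, 5, 9, 10, 8, 7, 2]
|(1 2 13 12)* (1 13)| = 2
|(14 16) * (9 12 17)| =|(9 12 17)(14 16)| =6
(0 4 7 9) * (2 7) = (0 4 2 7 9) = [4, 1, 7, 3, 2, 5, 6, 9, 8, 0]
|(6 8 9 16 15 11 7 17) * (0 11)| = |(0 11 7 17 6 8 9 16 15)| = 9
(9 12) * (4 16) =(4 16)(9 12) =[0, 1, 2, 3, 16, 5, 6, 7, 8, 12, 10, 11, 9, 13, 14, 15, 4]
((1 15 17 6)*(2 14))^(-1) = (1 6 17 15)(2 14)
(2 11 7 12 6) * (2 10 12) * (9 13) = (2 11 7)(6 10 12)(9 13) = [0, 1, 11, 3, 4, 5, 10, 2, 8, 13, 12, 7, 6, 9]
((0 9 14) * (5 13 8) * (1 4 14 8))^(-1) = ((0 9 8 5 13 1 4 14))^(-1) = (0 14 4 1 13 5 8 9)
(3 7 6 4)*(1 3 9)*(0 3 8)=[3, 8, 2, 7, 9, 5, 4, 6, 0, 1]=(0 3 7 6 4 9 1 8)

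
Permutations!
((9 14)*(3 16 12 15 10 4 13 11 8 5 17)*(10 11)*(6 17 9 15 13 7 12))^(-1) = ((3 16 6 17)(4 7 12 13 10)(5 9 14 15 11 8))^(-1) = (3 17 6 16)(4 10 13 12 7)(5 8 11 15 14 9)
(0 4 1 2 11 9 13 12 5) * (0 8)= (0 4 1 2 11 9 13 12 5 8)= [4, 2, 11, 3, 1, 8, 6, 7, 0, 13, 10, 9, 5, 12]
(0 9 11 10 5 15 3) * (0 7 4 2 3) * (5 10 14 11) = (0 9 5 15)(2 3 7 4)(11 14) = [9, 1, 3, 7, 2, 15, 6, 4, 8, 5, 10, 14, 12, 13, 11, 0]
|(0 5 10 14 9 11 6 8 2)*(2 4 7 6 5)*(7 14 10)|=8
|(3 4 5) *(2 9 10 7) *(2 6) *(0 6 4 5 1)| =|(0 6 2 9 10 7 4 1)(3 5)| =8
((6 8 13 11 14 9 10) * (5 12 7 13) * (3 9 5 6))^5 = (3 10 9)(5 14 11 13 7 12)(6 8) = ((3 9 10)(5 12 7 13 11 14)(6 8))^5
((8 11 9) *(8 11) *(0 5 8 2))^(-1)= (0 2 8 5)(9 11)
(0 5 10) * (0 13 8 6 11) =[5, 1, 2, 3, 4, 10, 11, 7, 6, 9, 13, 0, 12, 8] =(0 5 10 13 8 6 11)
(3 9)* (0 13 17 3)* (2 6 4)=(0 13 17 3 9)(2 6 4)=[13, 1, 6, 9, 2, 5, 4, 7, 8, 0, 10, 11, 12, 17, 14, 15, 16, 3]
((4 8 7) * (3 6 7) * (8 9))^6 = (9)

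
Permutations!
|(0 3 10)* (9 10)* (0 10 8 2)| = |(10)(0 3 9 8 2)| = 5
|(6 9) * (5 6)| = 3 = |(5 6 9)|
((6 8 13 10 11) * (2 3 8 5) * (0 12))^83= (0 12)(2 13 6 3 10 5 8 11)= ((0 12)(2 3 8 13 10 11 6 5))^83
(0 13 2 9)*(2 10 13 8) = (0 8 2 9)(10 13) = [8, 1, 9, 3, 4, 5, 6, 7, 2, 0, 13, 11, 12, 10]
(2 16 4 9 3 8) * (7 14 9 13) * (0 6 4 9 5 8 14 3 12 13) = (0 6 4)(2 16 9 12 13 7 3 14 5 8) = [6, 1, 16, 14, 0, 8, 4, 3, 2, 12, 10, 11, 13, 7, 5, 15, 9]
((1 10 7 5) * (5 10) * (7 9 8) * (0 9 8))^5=((0 9)(1 5)(7 10 8))^5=(0 9)(1 5)(7 8 10)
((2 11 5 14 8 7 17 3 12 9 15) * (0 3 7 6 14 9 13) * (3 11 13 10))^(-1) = (0 13 2 15 9 5 11)(3 10 12)(6 8 14)(7 17)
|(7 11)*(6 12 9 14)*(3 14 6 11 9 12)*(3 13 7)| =12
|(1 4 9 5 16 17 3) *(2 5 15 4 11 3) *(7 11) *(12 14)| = |(1 7 11 3)(2 5 16 17)(4 9 15)(12 14)| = 12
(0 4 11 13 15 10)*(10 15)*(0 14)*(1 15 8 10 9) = [4, 15, 2, 3, 11, 5, 6, 7, 10, 1, 14, 13, 12, 9, 0, 8] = (0 4 11 13 9 1 15 8 10 14)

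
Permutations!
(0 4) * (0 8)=(0 4 8)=[4, 1, 2, 3, 8, 5, 6, 7, 0]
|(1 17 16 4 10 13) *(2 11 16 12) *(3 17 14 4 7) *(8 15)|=70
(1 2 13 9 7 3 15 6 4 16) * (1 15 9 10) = (1 2 13 10)(3 9 7)(4 16 15 6) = [0, 2, 13, 9, 16, 5, 4, 3, 8, 7, 1, 11, 12, 10, 14, 6, 15]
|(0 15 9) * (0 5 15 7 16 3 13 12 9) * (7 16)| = 8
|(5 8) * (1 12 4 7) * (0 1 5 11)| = 8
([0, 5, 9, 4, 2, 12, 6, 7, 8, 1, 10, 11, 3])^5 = (1 2 3 5 9 4 12)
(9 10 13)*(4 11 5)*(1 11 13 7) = [0, 11, 2, 3, 13, 4, 6, 1, 8, 10, 7, 5, 12, 9] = (1 11 5 4 13 9 10 7)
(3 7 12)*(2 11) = [0, 1, 11, 7, 4, 5, 6, 12, 8, 9, 10, 2, 3] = (2 11)(3 7 12)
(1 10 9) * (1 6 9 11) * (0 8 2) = (0 8 2)(1 10 11)(6 9) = [8, 10, 0, 3, 4, 5, 9, 7, 2, 6, 11, 1]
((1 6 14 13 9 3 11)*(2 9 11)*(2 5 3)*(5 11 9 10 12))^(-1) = (1 11 3 5 12 10 2 9 13 14 6)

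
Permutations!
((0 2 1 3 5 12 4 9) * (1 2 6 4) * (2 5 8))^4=((0 6 4 9)(1 3 8 2 5 12))^4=(1 5 8)(2 3 12)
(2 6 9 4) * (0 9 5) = (0 9 4 2 6 5) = [9, 1, 6, 3, 2, 0, 5, 7, 8, 4]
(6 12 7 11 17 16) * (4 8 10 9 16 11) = (4 8 10 9 16 6 12 7)(11 17) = [0, 1, 2, 3, 8, 5, 12, 4, 10, 16, 9, 17, 7, 13, 14, 15, 6, 11]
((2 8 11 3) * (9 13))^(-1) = ((2 8 11 3)(9 13))^(-1) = (2 3 11 8)(9 13)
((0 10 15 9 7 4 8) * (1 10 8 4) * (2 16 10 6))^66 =((0 8)(1 6 2 16 10 15 9 7))^66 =(1 2 10 9)(6 16 15 7)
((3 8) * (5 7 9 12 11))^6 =((3 8)(5 7 9 12 11))^6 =(5 7 9 12 11)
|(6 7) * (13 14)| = |(6 7)(13 14)| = 2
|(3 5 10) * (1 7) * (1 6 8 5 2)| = |(1 7 6 8 5 10 3 2)| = 8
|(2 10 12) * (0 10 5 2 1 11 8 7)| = |(0 10 12 1 11 8 7)(2 5)| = 14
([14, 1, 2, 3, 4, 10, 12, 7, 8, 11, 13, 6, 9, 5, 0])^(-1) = (0 14)(5 13 10)(6 11 9 12)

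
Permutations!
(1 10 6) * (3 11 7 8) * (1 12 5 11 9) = [0, 10, 2, 9, 4, 11, 12, 8, 3, 1, 6, 7, 5] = (1 10 6 12 5 11 7 8 3 9)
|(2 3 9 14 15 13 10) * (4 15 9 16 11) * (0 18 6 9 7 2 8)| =15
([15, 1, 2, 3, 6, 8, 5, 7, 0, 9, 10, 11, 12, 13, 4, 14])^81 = (0 6 15 5 14 8 4)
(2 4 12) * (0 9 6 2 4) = [9, 1, 0, 3, 12, 5, 2, 7, 8, 6, 10, 11, 4] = (0 9 6 2)(4 12)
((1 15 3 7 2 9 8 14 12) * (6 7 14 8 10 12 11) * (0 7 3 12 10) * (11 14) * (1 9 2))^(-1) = (0 9 12 15 1 7)(3 6 11)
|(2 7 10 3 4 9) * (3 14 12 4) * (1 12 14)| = 7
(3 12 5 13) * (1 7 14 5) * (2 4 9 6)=(1 7 14 5 13 3 12)(2 4 9 6)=[0, 7, 4, 12, 9, 13, 2, 14, 8, 6, 10, 11, 1, 3, 5]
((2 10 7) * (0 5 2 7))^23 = ((0 5 2 10))^23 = (0 10 2 5)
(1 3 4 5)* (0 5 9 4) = (0 5 1 3)(4 9) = [5, 3, 2, 0, 9, 1, 6, 7, 8, 4]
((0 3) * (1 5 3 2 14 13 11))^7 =((0 2 14 13 11 1 5 3))^7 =(0 3 5 1 11 13 14 2)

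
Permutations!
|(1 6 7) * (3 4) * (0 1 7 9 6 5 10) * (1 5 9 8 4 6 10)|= |(0 5 1 9 10)(3 6 8 4)|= 20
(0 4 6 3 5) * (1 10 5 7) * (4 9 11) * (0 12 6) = (0 9 11 4)(1 10 5 12 6 3 7) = [9, 10, 2, 7, 0, 12, 3, 1, 8, 11, 5, 4, 6]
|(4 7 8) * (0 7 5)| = 5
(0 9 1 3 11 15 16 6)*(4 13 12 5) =(0 9 1 3 11 15 16 6)(4 13 12 5) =[9, 3, 2, 11, 13, 4, 0, 7, 8, 1, 10, 15, 5, 12, 14, 16, 6]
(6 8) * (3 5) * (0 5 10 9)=[5, 1, 2, 10, 4, 3, 8, 7, 6, 0, 9]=(0 5 3 10 9)(6 8)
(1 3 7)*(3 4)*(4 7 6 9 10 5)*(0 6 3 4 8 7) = (0 6 9 10 5 8 7 1) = [6, 0, 2, 3, 4, 8, 9, 1, 7, 10, 5]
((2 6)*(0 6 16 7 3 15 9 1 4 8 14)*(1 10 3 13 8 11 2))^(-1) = (0 14 8 13 7 16 2 11 4 1 6)(3 10 9 15)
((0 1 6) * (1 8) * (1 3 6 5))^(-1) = (0 6 3 8)(1 5)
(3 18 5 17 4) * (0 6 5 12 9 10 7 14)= [6, 1, 2, 18, 3, 17, 5, 14, 8, 10, 7, 11, 9, 13, 0, 15, 16, 4, 12]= (0 6 5 17 4 3 18 12 9 10 7 14)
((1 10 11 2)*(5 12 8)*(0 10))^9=(12)(0 1 2 11 10)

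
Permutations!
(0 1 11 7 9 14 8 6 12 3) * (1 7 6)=(0 7 9 14 8 1 11 6 12 3)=[7, 11, 2, 0, 4, 5, 12, 9, 1, 14, 10, 6, 3, 13, 8]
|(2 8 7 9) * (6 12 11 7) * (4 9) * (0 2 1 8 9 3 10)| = 12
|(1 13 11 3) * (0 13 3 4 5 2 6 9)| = 8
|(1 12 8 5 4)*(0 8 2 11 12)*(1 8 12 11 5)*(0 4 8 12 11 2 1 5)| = 6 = |(0 11 2)(1 4 12)(5 8)|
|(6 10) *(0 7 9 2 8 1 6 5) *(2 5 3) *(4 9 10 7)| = |(0 4 9 5)(1 6 7 10 3 2 8)| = 28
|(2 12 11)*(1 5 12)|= 5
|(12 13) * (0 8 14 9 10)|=|(0 8 14 9 10)(12 13)|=10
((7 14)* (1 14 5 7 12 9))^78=(1 12)(9 14)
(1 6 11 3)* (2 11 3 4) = [0, 6, 11, 1, 2, 5, 3, 7, 8, 9, 10, 4] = (1 6 3)(2 11 4)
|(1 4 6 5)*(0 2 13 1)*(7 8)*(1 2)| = |(0 1 4 6 5)(2 13)(7 8)| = 10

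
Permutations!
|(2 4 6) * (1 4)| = |(1 4 6 2)| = 4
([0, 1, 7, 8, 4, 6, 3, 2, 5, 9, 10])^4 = [0, 1, 2, 3, 4, 5, 6, 7, 8, 9, 10]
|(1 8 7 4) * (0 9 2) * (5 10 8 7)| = 3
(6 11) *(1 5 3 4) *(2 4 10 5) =[0, 2, 4, 10, 1, 3, 11, 7, 8, 9, 5, 6] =(1 2 4)(3 10 5)(6 11)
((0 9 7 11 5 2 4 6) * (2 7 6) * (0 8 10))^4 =((0 9 6 8 10)(2 4)(5 7 11))^4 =(0 10 8 6 9)(5 7 11)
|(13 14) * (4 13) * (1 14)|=4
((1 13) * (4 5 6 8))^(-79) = ((1 13)(4 5 6 8))^(-79) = (1 13)(4 5 6 8)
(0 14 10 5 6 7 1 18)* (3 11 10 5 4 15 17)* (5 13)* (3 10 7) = (0 14 13 5 6 3 11 7 1 18)(4 15 17 10) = [14, 18, 2, 11, 15, 6, 3, 1, 8, 9, 4, 7, 12, 5, 13, 17, 16, 10, 0]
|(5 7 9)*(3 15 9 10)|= 6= |(3 15 9 5 7 10)|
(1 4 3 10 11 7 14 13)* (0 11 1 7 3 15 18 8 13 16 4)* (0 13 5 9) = (0 11 3 10 1 13 7 14 16 4 15 18 8 5 9) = [11, 13, 2, 10, 15, 9, 6, 14, 5, 0, 1, 3, 12, 7, 16, 18, 4, 17, 8]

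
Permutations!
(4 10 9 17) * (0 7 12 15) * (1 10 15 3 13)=(0 7 12 3 13 1 10 9 17 4 15)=[7, 10, 2, 13, 15, 5, 6, 12, 8, 17, 9, 11, 3, 1, 14, 0, 16, 4]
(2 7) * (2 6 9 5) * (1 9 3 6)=(1 9 5 2 7)(3 6)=[0, 9, 7, 6, 4, 2, 3, 1, 8, 5]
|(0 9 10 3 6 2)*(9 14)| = 7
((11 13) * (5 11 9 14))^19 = (5 14 9 13 11)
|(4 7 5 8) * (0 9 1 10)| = 4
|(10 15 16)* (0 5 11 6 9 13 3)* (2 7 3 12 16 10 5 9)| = 22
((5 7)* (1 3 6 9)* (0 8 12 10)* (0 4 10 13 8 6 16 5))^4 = (0 3)(1 7)(5 9)(6 16)(8 12 13)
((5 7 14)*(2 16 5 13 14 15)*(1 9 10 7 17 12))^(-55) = (1 2)(5 10)(7 17)(9 16)(12 15)(13 14)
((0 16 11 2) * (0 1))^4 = (0 1 2 11 16)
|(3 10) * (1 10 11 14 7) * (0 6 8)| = 6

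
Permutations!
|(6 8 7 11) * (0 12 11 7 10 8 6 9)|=4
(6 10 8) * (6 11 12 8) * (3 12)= [0, 1, 2, 12, 4, 5, 10, 7, 11, 9, 6, 3, 8]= (3 12 8 11)(6 10)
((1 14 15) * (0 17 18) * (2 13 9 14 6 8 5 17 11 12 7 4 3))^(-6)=(0 1 3 18 15 4 17 14 7 5 9 12 8 13 11 6 2)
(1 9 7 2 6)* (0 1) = (0 1 9 7 2 6) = [1, 9, 6, 3, 4, 5, 0, 2, 8, 7]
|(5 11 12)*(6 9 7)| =|(5 11 12)(6 9 7)| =3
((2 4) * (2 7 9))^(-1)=(2 9 7 4)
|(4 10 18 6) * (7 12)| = 4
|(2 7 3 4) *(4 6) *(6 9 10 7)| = 12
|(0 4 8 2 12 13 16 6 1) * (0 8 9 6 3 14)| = 12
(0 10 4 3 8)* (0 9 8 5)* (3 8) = (0 10 4 8 9 3 5) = [10, 1, 2, 5, 8, 0, 6, 7, 9, 3, 4]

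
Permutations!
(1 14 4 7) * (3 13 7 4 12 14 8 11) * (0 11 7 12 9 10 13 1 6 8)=[11, 0, 2, 1, 4, 5, 8, 6, 7, 10, 13, 3, 14, 12, 9]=(0 11 3 1)(6 8 7)(9 10 13 12 14)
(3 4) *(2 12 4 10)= [0, 1, 12, 10, 3, 5, 6, 7, 8, 9, 2, 11, 4]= (2 12 4 3 10)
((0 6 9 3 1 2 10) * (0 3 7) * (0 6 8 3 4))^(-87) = (0 2 8 10 3 4 1)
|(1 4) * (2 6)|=|(1 4)(2 6)|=2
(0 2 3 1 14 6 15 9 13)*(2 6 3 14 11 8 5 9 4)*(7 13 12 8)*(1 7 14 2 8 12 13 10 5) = (0 6 15 4 8 1 11 14 3 7 10 5 9 13) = [6, 11, 2, 7, 8, 9, 15, 10, 1, 13, 5, 14, 12, 0, 3, 4]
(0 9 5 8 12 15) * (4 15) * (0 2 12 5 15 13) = (0 9 15 2 12 4 13)(5 8) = [9, 1, 12, 3, 13, 8, 6, 7, 5, 15, 10, 11, 4, 0, 14, 2]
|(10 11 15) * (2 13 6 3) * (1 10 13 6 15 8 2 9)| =8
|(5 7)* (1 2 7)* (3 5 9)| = |(1 2 7 9 3 5)| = 6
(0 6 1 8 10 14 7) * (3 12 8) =(0 6 1 3 12 8 10 14 7) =[6, 3, 2, 12, 4, 5, 1, 0, 10, 9, 14, 11, 8, 13, 7]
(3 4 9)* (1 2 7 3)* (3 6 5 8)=(1 2 7 6 5 8 3 4 9)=[0, 2, 7, 4, 9, 8, 5, 6, 3, 1]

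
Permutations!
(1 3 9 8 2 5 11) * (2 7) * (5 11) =[0, 3, 11, 9, 4, 5, 6, 2, 7, 8, 10, 1] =(1 3 9 8 7 2 11)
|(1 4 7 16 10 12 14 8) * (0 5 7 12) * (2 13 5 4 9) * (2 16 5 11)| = |(0 4 12 14 8 1 9 16 10)(2 13 11)(5 7)| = 18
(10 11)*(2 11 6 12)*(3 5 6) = (2 11 10 3 5 6 12) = [0, 1, 11, 5, 4, 6, 12, 7, 8, 9, 3, 10, 2]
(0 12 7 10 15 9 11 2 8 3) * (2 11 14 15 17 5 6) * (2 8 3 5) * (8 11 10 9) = (0 12 7 9 14 15 8 5 6 11 10 17 2 3) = [12, 1, 3, 0, 4, 6, 11, 9, 5, 14, 17, 10, 7, 13, 15, 8, 16, 2]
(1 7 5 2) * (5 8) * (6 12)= (1 7 8 5 2)(6 12)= [0, 7, 1, 3, 4, 2, 12, 8, 5, 9, 10, 11, 6]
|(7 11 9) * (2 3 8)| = |(2 3 8)(7 11 9)| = 3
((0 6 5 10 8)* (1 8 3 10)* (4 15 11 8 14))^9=(15)(3 10)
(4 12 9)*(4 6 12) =[0, 1, 2, 3, 4, 5, 12, 7, 8, 6, 10, 11, 9] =(6 12 9)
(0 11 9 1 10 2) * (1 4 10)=[11, 1, 0, 3, 10, 5, 6, 7, 8, 4, 2, 9]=(0 11 9 4 10 2)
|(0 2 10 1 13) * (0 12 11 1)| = |(0 2 10)(1 13 12 11)| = 12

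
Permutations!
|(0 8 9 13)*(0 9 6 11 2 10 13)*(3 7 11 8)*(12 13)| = |(0 3 7 11 2 10 12 13 9)(6 8)| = 18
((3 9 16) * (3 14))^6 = (3 16)(9 14)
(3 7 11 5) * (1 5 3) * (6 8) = (1 5)(3 7 11)(6 8) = [0, 5, 2, 7, 4, 1, 8, 11, 6, 9, 10, 3]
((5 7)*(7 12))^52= (5 12 7)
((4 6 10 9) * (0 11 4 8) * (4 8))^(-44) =(0 11 8)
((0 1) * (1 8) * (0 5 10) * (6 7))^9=(0 10 5 1 8)(6 7)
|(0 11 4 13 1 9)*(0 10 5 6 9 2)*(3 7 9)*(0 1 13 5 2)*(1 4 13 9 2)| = 6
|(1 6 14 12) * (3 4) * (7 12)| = 10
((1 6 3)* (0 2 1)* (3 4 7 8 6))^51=((0 2 1 3)(4 7 8 6))^51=(0 3 1 2)(4 6 8 7)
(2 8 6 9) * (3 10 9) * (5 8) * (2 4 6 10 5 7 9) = (2 7 9 4 6 3 5 8 10) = [0, 1, 7, 5, 6, 8, 3, 9, 10, 4, 2]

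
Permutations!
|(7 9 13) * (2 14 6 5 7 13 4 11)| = |(2 14 6 5 7 9 4 11)| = 8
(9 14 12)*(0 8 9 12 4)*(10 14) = (0 8 9 10 14 4) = [8, 1, 2, 3, 0, 5, 6, 7, 9, 10, 14, 11, 12, 13, 4]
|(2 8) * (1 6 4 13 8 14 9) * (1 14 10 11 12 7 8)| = |(1 6 4 13)(2 10 11 12 7 8)(9 14)| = 12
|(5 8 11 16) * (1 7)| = 4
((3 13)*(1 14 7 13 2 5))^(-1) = (1 5 2 3 13 7 14)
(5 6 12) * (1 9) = (1 9)(5 6 12) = [0, 9, 2, 3, 4, 6, 12, 7, 8, 1, 10, 11, 5]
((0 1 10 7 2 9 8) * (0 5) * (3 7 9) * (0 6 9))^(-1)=((0 1 10)(2 3 7)(5 6 9 8))^(-1)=(0 10 1)(2 7 3)(5 8 9 6)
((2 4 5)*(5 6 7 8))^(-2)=(2 8 6)(4 5 7)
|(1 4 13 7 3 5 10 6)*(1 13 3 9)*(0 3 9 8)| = 24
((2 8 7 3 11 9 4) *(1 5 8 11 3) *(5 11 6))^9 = ((1 11 9 4 2 6 5 8 7))^9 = (11)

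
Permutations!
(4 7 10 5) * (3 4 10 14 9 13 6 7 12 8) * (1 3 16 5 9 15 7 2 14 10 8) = (1 3 4 12)(2 14 15 7 10 9 13 6)(5 8 16) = [0, 3, 14, 4, 12, 8, 2, 10, 16, 13, 9, 11, 1, 6, 15, 7, 5]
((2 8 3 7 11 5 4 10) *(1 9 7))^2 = ((1 9 7 11 5 4 10 2 8 3))^2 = (1 7 5 10 8)(2 3 9 11 4)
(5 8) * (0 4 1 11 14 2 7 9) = [4, 11, 7, 3, 1, 8, 6, 9, 5, 0, 10, 14, 12, 13, 2] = (0 4 1 11 14 2 7 9)(5 8)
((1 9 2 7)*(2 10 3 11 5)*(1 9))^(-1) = ((2 7 9 10 3 11 5))^(-1) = (2 5 11 3 10 9 7)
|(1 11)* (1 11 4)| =|(11)(1 4)| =2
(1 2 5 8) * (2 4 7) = (1 4 7 2 5 8) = [0, 4, 5, 3, 7, 8, 6, 2, 1]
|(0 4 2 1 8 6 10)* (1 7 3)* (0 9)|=|(0 4 2 7 3 1 8 6 10 9)|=10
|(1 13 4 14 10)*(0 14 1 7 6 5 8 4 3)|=11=|(0 14 10 7 6 5 8 4 1 13 3)|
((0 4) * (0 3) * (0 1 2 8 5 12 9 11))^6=(0 5 3 9 2)(1 11 8 4 12)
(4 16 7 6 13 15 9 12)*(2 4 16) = (2 4)(6 13 15 9 12 16 7) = [0, 1, 4, 3, 2, 5, 13, 6, 8, 12, 10, 11, 16, 15, 14, 9, 7]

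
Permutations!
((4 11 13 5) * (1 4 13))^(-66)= (13)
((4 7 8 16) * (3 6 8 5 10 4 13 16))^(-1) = ((3 6 8)(4 7 5 10)(13 16))^(-1) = (3 8 6)(4 10 5 7)(13 16)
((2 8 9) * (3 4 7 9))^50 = (2 3 7)(4 9 8)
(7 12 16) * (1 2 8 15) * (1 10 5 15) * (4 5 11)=[0, 2, 8, 3, 5, 15, 6, 12, 1, 9, 11, 4, 16, 13, 14, 10, 7]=(1 2 8)(4 5 15 10 11)(7 12 16)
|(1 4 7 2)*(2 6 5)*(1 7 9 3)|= 4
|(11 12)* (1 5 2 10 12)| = |(1 5 2 10 12 11)| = 6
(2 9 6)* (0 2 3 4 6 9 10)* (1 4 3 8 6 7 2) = (0 1 4 7 2 10)(6 8) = [1, 4, 10, 3, 7, 5, 8, 2, 6, 9, 0]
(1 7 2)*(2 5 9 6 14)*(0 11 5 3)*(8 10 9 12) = (0 11 5 12 8 10 9 6 14 2 1 7 3) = [11, 7, 1, 0, 4, 12, 14, 3, 10, 6, 9, 5, 8, 13, 2]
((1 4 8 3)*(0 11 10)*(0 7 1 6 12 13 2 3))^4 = ((0 11 10 7 1 4 8)(2 3 6 12 13))^4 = (0 1 11 4 10 8 7)(2 13 12 6 3)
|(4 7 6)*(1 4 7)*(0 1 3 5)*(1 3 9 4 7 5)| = |(0 3 1 7 6 5)(4 9)| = 6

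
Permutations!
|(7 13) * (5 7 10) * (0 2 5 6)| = 7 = |(0 2 5 7 13 10 6)|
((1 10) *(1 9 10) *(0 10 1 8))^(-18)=((0 10 9 1 8))^(-18)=(0 9 8 10 1)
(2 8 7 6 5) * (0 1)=(0 1)(2 8 7 6 5)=[1, 0, 8, 3, 4, 2, 5, 6, 7]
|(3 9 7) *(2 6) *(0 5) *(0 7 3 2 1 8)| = 14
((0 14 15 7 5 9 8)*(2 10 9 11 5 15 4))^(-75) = (0 4 10 8 14 2 9)(5 11)(7 15)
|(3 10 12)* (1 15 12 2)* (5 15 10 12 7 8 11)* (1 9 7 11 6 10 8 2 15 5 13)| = 42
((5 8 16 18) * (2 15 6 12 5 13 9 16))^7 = (2 15 6 12 5 8)(9 13 18 16)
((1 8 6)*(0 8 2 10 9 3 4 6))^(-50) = (1 6 4 3 9 10 2)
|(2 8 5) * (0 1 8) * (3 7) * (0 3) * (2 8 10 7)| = 4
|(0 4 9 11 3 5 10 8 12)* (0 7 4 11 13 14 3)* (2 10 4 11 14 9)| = |(0 14 3 5 4 2 10 8 12 7 11)(9 13)| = 22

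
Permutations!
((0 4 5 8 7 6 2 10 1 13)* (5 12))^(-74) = ((0 4 12 5 8 7 6 2 10 1 13))^(-74) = (0 5 6 1 4 8 2 13 12 7 10)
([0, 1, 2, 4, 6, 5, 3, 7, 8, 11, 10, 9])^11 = (3 6 4)(9 11)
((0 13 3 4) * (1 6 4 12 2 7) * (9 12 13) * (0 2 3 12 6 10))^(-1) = ((0 9 6 4 2 7 1 10)(3 13 12))^(-1) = (0 10 1 7 2 4 6 9)(3 12 13)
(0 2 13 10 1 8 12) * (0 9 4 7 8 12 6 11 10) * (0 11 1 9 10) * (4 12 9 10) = [2, 9, 13, 3, 7, 5, 1, 8, 6, 12, 10, 0, 4, 11] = (0 2 13 11)(1 9 12 4 7 8 6)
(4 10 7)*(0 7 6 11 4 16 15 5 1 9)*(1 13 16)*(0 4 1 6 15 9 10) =(0 7 6 11 1 10 15 5 13 16 9 4) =[7, 10, 2, 3, 0, 13, 11, 6, 8, 4, 15, 1, 12, 16, 14, 5, 9]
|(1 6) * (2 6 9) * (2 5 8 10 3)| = |(1 9 5 8 10 3 2 6)| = 8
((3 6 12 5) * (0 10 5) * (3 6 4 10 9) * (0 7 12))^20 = ((0 9 3 4 10 5 6)(7 12))^20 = (12)(0 6 5 10 4 3 9)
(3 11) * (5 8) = [0, 1, 2, 11, 4, 8, 6, 7, 5, 9, 10, 3] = (3 11)(5 8)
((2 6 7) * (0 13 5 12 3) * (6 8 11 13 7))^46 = (0 7 2 8 11 13 5 12 3)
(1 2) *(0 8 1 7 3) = (0 8 1 2 7 3) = [8, 2, 7, 0, 4, 5, 6, 3, 1]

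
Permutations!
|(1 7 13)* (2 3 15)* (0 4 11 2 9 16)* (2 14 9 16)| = 9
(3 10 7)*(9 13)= [0, 1, 2, 10, 4, 5, 6, 3, 8, 13, 7, 11, 12, 9]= (3 10 7)(9 13)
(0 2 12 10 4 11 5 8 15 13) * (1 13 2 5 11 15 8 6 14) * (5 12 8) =(0 12 10 4 15 2 8 5 6 14 1 13) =[12, 13, 8, 3, 15, 6, 14, 7, 5, 9, 4, 11, 10, 0, 1, 2]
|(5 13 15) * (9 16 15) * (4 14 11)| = |(4 14 11)(5 13 9 16 15)| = 15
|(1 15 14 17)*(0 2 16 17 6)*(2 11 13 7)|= 11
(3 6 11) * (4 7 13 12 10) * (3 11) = (3 6)(4 7 13 12 10) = [0, 1, 2, 6, 7, 5, 3, 13, 8, 9, 4, 11, 10, 12]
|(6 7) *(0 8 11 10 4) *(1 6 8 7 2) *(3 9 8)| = 24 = |(0 7 3 9 8 11 10 4)(1 6 2)|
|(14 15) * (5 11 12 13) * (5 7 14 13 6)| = 4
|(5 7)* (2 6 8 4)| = 4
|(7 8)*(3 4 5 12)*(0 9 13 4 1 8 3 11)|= |(0 9 13 4 5 12 11)(1 8 7 3)|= 28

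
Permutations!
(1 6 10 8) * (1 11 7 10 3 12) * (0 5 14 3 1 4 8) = (0 5 14 3 12 4 8 11 7 10)(1 6) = [5, 6, 2, 12, 8, 14, 1, 10, 11, 9, 0, 7, 4, 13, 3]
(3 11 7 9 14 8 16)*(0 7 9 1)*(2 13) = (0 7 1)(2 13)(3 11 9 14 8 16) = [7, 0, 13, 11, 4, 5, 6, 1, 16, 14, 10, 9, 12, 2, 8, 15, 3]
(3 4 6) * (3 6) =(6)(3 4) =[0, 1, 2, 4, 3, 5, 6]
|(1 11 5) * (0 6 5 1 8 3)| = 10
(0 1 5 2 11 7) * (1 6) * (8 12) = (0 6 1 5 2 11 7)(8 12) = [6, 5, 11, 3, 4, 2, 1, 0, 12, 9, 10, 7, 8]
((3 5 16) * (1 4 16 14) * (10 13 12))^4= (1 5 16)(3 4 14)(10 13 12)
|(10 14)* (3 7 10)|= 4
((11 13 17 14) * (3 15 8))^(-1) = (3 8 15)(11 14 17 13)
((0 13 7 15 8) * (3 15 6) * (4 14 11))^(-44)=(0 15 6 13 8 3 7)(4 14 11)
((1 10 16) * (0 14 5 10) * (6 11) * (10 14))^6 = (0 16)(1 10) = ((0 10 16 1)(5 14)(6 11))^6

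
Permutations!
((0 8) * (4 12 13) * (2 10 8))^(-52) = (4 13 12)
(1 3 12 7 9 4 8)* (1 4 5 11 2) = (1 3 12 7 9 5 11 2)(4 8) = [0, 3, 1, 12, 8, 11, 6, 9, 4, 5, 10, 2, 7]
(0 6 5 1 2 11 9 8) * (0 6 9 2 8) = (0 9)(1 8 6 5)(2 11) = [9, 8, 11, 3, 4, 1, 5, 7, 6, 0, 10, 2]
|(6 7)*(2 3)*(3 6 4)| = 5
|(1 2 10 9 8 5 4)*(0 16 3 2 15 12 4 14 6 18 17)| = 12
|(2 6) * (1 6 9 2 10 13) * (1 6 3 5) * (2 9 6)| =12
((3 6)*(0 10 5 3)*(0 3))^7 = ((0 10 5)(3 6))^7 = (0 10 5)(3 6)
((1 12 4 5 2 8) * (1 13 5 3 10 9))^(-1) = ((1 12 4 3 10 9)(2 8 13 5))^(-1) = (1 9 10 3 4 12)(2 5 13 8)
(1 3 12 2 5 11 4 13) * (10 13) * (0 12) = (0 12 2 5 11 4 10 13 1 3) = [12, 3, 5, 0, 10, 11, 6, 7, 8, 9, 13, 4, 2, 1]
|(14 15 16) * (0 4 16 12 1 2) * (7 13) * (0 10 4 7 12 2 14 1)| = 28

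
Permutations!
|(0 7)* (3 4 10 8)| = 4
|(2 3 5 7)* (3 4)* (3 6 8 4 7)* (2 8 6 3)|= 6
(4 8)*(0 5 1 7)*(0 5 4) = [4, 7, 2, 3, 8, 1, 6, 5, 0] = (0 4 8)(1 7 5)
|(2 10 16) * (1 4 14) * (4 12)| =|(1 12 4 14)(2 10 16)| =12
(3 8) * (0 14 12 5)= [14, 1, 2, 8, 4, 0, 6, 7, 3, 9, 10, 11, 5, 13, 12]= (0 14 12 5)(3 8)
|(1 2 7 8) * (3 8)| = 5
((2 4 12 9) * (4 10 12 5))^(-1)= ((2 10 12 9)(4 5))^(-1)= (2 9 12 10)(4 5)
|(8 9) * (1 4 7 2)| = |(1 4 7 2)(8 9)| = 4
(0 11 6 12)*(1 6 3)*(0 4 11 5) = (0 5)(1 6 12 4 11 3) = [5, 6, 2, 1, 11, 0, 12, 7, 8, 9, 10, 3, 4]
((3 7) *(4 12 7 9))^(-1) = ((3 9 4 12 7))^(-1) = (3 7 12 4 9)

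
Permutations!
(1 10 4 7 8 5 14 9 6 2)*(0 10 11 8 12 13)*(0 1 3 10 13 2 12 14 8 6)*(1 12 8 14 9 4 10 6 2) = [13, 11, 3, 6, 7, 14, 8, 9, 5, 0, 10, 2, 1, 12, 4] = (0 13 12 1 11 2 3 6 8 5 14 4 7 9)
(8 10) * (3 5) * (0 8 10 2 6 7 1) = (10)(0 8 2 6 7 1)(3 5) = [8, 0, 6, 5, 4, 3, 7, 1, 2, 9, 10]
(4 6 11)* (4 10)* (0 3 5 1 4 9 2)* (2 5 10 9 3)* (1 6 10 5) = (0 2)(1 4 10 3 5 6 11 9) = [2, 4, 0, 5, 10, 6, 11, 7, 8, 1, 3, 9]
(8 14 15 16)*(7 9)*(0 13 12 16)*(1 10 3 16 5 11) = (0 13 12 5 11 1 10 3 16 8 14 15)(7 9) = [13, 10, 2, 16, 4, 11, 6, 9, 14, 7, 3, 1, 5, 12, 15, 0, 8]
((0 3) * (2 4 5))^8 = (2 5 4)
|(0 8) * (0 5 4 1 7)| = 6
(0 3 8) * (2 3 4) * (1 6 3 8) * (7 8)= [4, 6, 7, 1, 2, 5, 3, 8, 0]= (0 4 2 7 8)(1 6 3)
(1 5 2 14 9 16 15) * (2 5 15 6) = [0, 15, 14, 3, 4, 5, 2, 7, 8, 16, 10, 11, 12, 13, 9, 1, 6] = (1 15)(2 14 9 16 6)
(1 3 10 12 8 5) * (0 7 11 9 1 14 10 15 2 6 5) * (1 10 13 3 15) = (0 7 11 9 10 12 8)(1 15 2 6 5 14 13 3) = [7, 15, 6, 1, 4, 14, 5, 11, 0, 10, 12, 9, 8, 3, 13, 2]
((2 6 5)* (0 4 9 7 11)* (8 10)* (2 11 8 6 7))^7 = ((0 4 9 2 7 8 10 6 5 11))^7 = (0 6 7 4 5 8 9 11 10 2)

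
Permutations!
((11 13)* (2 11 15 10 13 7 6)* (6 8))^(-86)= ((2 11 7 8 6)(10 13 15))^(-86)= (2 6 8 7 11)(10 13 15)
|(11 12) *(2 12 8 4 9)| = |(2 12 11 8 4 9)| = 6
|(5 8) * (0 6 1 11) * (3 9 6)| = 6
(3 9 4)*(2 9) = (2 9 4 3) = [0, 1, 9, 2, 3, 5, 6, 7, 8, 4]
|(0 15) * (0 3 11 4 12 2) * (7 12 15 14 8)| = 12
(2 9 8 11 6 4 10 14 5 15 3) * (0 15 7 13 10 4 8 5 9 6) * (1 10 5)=(0 15 3 2 6 8 11)(1 10 14 9)(5 7 13)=[15, 10, 6, 2, 4, 7, 8, 13, 11, 1, 14, 0, 12, 5, 9, 3]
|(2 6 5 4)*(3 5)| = |(2 6 3 5 4)| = 5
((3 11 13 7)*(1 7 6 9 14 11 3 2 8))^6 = ((1 7 2 8)(6 9 14 11 13))^6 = (1 2)(6 9 14 11 13)(7 8)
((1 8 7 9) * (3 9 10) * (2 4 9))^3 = ((1 8 7 10 3 2 4 9))^3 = (1 10 4 8 3 9 7 2)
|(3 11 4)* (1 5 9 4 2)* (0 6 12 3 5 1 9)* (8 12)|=10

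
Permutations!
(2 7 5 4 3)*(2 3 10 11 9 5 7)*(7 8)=(4 10 11 9 5)(7 8)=[0, 1, 2, 3, 10, 4, 6, 8, 7, 5, 11, 9]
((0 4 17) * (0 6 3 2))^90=((0 4 17 6 3 2))^90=(17)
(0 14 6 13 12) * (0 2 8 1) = (0 14 6 13 12 2 8 1) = [14, 0, 8, 3, 4, 5, 13, 7, 1, 9, 10, 11, 2, 12, 6]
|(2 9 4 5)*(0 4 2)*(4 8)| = 4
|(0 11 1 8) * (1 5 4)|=|(0 11 5 4 1 8)|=6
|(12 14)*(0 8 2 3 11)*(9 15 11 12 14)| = |(0 8 2 3 12 9 15 11)| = 8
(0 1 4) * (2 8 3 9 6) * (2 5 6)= (0 1 4)(2 8 3 9)(5 6)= [1, 4, 8, 9, 0, 6, 5, 7, 3, 2]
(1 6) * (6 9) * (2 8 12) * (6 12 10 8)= [0, 9, 6, 3, 4, 5, 1, 7, 10, 12, 8, 11, 2]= (1 9 12 2 6)(8 10)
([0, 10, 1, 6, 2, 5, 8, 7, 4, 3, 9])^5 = (1 8 9 2 6 10 4 3)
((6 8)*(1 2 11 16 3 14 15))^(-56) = (16)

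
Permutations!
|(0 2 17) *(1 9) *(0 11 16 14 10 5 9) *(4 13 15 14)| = 13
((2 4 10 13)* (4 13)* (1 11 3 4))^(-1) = ((1 11 3 4 10)(2 13))^(-1) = (1 10 4 3 11)(2 13)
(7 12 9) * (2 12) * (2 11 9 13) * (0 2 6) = (0 2 12 13 6)(7 11 9) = [2, 1, 12, 3, 4, 5, 0, 11, 8, 7, 10, 9, 13, 6]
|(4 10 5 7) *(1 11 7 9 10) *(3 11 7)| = |(1 7 4)(3 11)(5 9 10)| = 6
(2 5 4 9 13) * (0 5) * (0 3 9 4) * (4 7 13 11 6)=(0 5)(2 3 9 11 6 4 7 13)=[5, 1, 3, 9, 7, 0, 4, 13, 8, 11, 10, 6, 12, 2]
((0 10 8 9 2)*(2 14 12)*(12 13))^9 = ((0 10 8 9 14 13 12 2))^9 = (0 10 8 9 14 13 12 2)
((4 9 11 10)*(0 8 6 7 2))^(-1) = (0 2 7 6 8)(4 10 11 9)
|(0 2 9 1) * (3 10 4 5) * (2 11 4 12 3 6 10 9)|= 10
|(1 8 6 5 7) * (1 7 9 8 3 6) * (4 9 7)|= |(1 3 6 5 7 4 9 8)|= 8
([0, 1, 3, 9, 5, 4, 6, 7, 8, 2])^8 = [0, 1, 9, 2, 4, 5, 6, 7, 8, 3]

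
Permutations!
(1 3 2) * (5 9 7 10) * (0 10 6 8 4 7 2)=(0 10 5 9 2 1 3)(4 7 6 8)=[10, 3, 1, 0, 7, 9, 8, 6, 4, 2, 5]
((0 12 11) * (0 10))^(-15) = ((0 12 11 10))^(-15) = (0 12 11 10)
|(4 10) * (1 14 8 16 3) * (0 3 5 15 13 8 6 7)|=30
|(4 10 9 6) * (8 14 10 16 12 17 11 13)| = |(4 16 12 17 11 13 8 14 10 9 6)| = 11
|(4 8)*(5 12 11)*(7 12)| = 4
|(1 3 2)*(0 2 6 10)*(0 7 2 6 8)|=8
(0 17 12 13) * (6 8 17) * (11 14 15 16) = (0 6 8 17 12 13)(11 14 15 16) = [6, 1, 2, 3, 4, 5, 8, 7, 17, 9, 10, 14, 13, 0, 15, 16, 11, 12]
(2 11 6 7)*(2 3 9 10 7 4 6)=(2 11)(3 9 10 7)(4 6)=[0, 1, 11, 9, 6, 5, 4, 3, 8, 10, 7, 2]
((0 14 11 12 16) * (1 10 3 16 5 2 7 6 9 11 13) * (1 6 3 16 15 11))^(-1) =((0 14 13 6 9 1 10 16)(2 7 3 15 11 12 5))^(-1) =(0 16 10 1 9 6 13 14)(2 5 12 11 15 3 7)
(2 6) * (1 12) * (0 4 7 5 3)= (0 4 7 5 3)(1 12)(2 6)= [4, 12, 6, 0, 7, 3, 2, 5, 8, 9, 10, 11, 1]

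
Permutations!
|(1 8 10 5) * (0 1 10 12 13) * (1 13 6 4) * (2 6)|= |(0 13)(1 8 12 2 6 4)(5 10)|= 6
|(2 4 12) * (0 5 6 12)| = |(0 5 6 12 2 4)| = 6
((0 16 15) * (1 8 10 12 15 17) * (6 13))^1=(0 16 17 1 8 10 12 15)(6 13)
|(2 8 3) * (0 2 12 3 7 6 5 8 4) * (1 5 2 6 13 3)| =28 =|(0 6 2 4)(1 5 8 7 13 3 12)|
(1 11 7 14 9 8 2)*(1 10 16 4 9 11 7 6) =(1 7 14 11 6)(2 10 16 4 9 8) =[0, 7, 10, 3, 9, 5, 1, 14, 2, 8, 16, 6, 12, 13, 11, 15, 4]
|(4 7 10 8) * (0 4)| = |(0 4 7 10 8)| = 5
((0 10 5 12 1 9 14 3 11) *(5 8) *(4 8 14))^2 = ((0 10 14 3 11)(1 9 4 8 5 12))^2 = (0 14 11 10 3)(1 4 5)(8 12 9)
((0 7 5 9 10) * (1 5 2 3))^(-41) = (0 10 9 5 1 3 2 7)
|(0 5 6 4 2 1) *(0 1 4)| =|(0 5 6)(2 4)| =6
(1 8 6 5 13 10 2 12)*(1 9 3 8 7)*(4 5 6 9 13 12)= (1 7)(2 4 5 12 13 10)(3 8 9)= [0, 7, 4, 8, 5, 12, 6, 1, 9, 3, 2, 11, 13, 10]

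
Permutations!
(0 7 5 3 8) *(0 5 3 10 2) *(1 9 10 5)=(0 7 3 8 1 9 10 2)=[7, 9, 0, 8, 4, 5, 6, 3, 1, 10, 2]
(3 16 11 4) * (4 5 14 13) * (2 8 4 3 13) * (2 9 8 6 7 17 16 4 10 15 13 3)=(2 6 7 17 16 11 5 14 9 8 10 15 13)(3 4)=[0, 1, 6, 4, 3, 14, 7, 17, 10, 8, 15, 5, 12, 2, 9, 13, 11, 16]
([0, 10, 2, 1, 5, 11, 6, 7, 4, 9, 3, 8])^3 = (4 8 11 5)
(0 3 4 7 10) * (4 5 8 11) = (0 3 5 8 11 4 7 10) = [3, 1, 2, 5, 7, 8, 6, 10, 11, 9, 0, 4]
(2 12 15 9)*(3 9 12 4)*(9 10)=(2 4 3 10 9)(12 15)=[0, 1, 4, 10, 3, 5, 6, 7, 8, 2, 9, 11, 15, 13, 14, 12]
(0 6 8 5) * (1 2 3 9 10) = [6, 2, 3, 9, 4, 0, 8, 7, 5, 10, 1] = (0 6 8 5)(1 2 3 9 10)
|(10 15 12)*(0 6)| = |(0 6)(10 15 12)| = 6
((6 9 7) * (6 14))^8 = (14)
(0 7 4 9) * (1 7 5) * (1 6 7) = [5, 1, 2, 3, 9, 6, 7, 4, 8, 0] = (0 5 6 7 4 9)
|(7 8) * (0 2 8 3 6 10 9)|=8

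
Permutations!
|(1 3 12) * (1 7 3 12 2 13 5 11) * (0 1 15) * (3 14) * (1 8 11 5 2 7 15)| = 6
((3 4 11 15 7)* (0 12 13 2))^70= ((0 12 13 2)(3 4 11 15 7))^70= (15)(0 13)(2 12)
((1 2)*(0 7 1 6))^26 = (0 7 1 2 6)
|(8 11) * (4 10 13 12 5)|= |(4 10 13 12 5)(8 11)|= 10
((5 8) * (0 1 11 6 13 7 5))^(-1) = ((0 1 11 6 13 7 5 8))^(-1) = (0 8 5 7 13 6 11 1)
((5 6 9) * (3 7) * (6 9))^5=(3 7)(5 9)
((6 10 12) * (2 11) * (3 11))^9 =((2 3 11)(6 10 12))^9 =(12)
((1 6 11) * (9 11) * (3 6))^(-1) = ((1 3 6 9 11))^(-1) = (1 11 9 6 3)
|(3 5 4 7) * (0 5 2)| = |(0 5 4 7 3 2)| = 6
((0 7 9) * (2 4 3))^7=(0 7 9)(2 4 3)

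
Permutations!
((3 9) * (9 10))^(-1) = (3 9 10)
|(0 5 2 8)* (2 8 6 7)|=|(0 5 8)(2 6 7)|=3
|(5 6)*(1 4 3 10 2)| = |(1 4 3 10 2)(5 6)| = 10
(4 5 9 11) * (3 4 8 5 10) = (3 4 10)(5 9 11 8) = [0, 1, 2, 4, 10, 9, 6, 7, 5, 11, 3, 8]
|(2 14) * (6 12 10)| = |(2 14)(6 12 10)| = 6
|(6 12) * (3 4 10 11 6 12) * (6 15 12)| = |(3 4 10 11 15 12 6)| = 7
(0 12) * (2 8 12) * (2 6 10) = (0 6 10 2 8 12) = [6, 1, 8, 3, 4, 5, 10, 7, 12, 9, 2, 11, 0]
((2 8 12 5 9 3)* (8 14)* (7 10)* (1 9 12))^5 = (1 8 14 2 3 9)(5 12)(7 10)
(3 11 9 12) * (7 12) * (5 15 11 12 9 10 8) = (3 12)(5 15 11 10 8)(7 9) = [0, 1, 2, 12, 4, 15, 6, 9, 5, 7, 8, 10, 3, 13, 14, 11]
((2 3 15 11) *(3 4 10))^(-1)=(2 11 15 3 10 4)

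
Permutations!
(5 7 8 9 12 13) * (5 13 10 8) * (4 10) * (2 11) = [0, 1, 11, 3, 10, 7, 6, 5, 9, 12, 8, 2, 4, 13] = (13)(2 11)(4 10 8 9 12)(5 7)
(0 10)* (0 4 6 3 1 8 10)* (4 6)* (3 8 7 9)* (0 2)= (0 2)(1 7 9 3)(6 8 10)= [2, 7, 0, 1, 4, 5, 8, 9, 10, 3, 6]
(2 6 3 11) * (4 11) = (2 6 3 4 11) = [0, 1, 6, 4, 11, 5, 3, 7, 8, 9, 10, 2]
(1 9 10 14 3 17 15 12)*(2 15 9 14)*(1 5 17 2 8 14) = (2 15 12 5 17 9 10 8 14 3) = [0, 1, 15, 2, 4, 17, 6, 7, 14, 10, 8, 11, 5, 13, 3, 12, 16, 9]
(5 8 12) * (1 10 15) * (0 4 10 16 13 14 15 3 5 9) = (0 4 10 3 5 8 12 9)(1 16 13 14 15) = [4, 16, 2, 5, 10, 8, 6, 7, 12, 0, 3, 11, 9, 14, 15, 1, 13]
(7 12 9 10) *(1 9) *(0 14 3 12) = (0 14 3 12 1 9 10 7) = [14, 9, 2, 12, 4, 5, 6, 0, 8, 10, 7, 11, 1, 13, 3]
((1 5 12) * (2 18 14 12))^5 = (1 12 14 18 2 5)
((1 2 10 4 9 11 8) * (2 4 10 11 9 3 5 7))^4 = ((1 4 3 5 7 2 11 8))^4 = (1 7)(2 4)(3 11)(5 8)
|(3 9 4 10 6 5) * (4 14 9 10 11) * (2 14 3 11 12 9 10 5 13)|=|(2 14 10 6 13)(3 5 11 4 12 9)|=30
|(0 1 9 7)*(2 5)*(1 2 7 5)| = |(0 2 1 9 5 7)| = 6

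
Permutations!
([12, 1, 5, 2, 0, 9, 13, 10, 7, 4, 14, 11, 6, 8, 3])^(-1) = [4, 1, 3, 14, 9, 2, 12, 8, 13, 5, 7, 11, 0, 6, 10]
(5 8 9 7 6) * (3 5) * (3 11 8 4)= (3 5 4)(6 11 8 9 7)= [0, 1, 2, 5, 3, 4, 11, 6, 9, 7, 10, 8]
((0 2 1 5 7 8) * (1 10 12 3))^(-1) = (0 8 7 5 1 3 12 10 2)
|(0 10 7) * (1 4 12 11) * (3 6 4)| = 6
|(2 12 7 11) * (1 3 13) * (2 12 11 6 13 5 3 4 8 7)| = 6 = |(1 4 8 7 6 13)(2 11 12)(3 5)|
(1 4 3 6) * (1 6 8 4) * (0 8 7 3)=(0 8 4)(3 7)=[8, 1, 2, 7, 0, 5, 6, 3, 4]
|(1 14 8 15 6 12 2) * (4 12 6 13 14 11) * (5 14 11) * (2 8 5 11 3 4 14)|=30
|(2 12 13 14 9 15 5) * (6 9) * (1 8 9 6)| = |(1 8 9 15 5 2 12 13 14)| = 9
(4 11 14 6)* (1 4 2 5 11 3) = (1 4 3)(2 5 11 14 6) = [0, 4, 5, 1, 3, 11, 2, 7, 8, 9, 10, 14, 12, 13, 6]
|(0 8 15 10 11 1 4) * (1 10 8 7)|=4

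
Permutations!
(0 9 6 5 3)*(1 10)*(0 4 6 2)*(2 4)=(0 9 4 6 5 3 2)(1 10)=[9, 10, 0, 2, 6, 3, 5, 7, 8, 4, 1]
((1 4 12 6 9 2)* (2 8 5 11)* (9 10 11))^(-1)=((1 4 12 6 10 11 2)(5 9 8))^(-1)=(1 2 11 10 6 12 4)(5 8 9)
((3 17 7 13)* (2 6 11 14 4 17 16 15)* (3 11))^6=((2 6 3 16 15)(4 17 7 13 11 14))^6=(17)(2 6 3 16 15)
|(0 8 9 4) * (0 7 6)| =|(0 8 9 4 7 6)| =6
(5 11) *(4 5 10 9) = [0, 1, 2, 3, 5, 11, 6, 7, 8, 4, 9, 10] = (4 5 11 10 9)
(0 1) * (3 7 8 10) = (0 1)(3 7 8 10) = [1, 0, 2, 7, 4, 5, 6, 8, 10, 9, 3]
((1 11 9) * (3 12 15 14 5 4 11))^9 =(15)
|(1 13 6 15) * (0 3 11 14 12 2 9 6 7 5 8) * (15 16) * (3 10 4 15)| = |(0 10 4 15 1 13 7 5 8)(2 9 6 16 3 11 14 12)| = 72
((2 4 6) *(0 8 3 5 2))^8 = (0 8 3 5 2 4 6)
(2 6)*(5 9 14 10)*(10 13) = (2 6)(5 9 14 13 10) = [0, 1, 6, 3, 4, 9, 2, 7, 8, 14, 5, 11, 12, 10, 13]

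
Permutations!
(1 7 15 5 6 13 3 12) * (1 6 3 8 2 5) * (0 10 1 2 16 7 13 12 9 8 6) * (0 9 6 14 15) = (0 10 1 13 14 15 2 5 3 6 12 9 8 16 7) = [10, 13, 5, 6, 4, 3, 12, 0, 16, 8, 1, 11, 9, 14, 15, 2, 7]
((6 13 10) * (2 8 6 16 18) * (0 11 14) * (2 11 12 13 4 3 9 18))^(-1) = (0 14 11 18 9 3 4 6 8 2 16 10 13 12)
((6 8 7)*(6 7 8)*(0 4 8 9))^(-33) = (0 9 8 4)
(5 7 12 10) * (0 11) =(0 11)(5 7 12 10) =[11, 1, 2, 3, 4, 7, 6, 12, 8, 9, 5, 0, 10]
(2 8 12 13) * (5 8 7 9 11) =(2 7 9 11 5 8 12 13) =[0, 1, 7, 3, 4, 8, 6, 9, 12, 11, 10, 5, 13, 2]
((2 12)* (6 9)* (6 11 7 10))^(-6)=(12)(6 10 7 11 9)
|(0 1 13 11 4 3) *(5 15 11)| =8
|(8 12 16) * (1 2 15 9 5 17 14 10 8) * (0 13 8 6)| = 14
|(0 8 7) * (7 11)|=4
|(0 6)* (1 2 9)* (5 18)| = |(0 6)(1 2 9)(5 18)| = 6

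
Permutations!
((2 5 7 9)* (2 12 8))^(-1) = ((2 5 7 9 12 8))^(-1) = (2 8 12 9 7 5)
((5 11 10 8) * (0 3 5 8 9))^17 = (0 9 10 11 5 3)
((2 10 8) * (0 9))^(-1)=(0 9)(2 8 10)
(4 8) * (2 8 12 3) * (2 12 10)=(2 8 4 10)(3 12)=[0, 1, 8, 12, 10, 5, 6, 7, 4, 9, 2, 11, 3]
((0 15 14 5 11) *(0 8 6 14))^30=((0 15)(5 11 8 6 14))^30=(15)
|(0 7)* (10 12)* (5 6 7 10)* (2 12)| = |(0 10 2 12 5 6 7)| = 7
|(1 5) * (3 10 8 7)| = 4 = |(1 5)(3 10 8 7)|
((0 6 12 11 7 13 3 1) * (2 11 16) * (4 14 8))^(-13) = (0 13 2 6 3 11 12 1 7 16)(4 8 14) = ((0 6 12 16 2 11 7 13 3 1)(4 14 8))^(-13)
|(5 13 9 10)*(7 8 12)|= |(5 13 9 10)(7 8 12)|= 12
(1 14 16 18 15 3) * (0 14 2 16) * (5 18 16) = (0 14)(1 2 5 18 15 3) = [14, 2, 5, 1, 4, 18, 6, 7, 8, 9, 10, 11, 12, 13, 0, 3, 16, 17, 15]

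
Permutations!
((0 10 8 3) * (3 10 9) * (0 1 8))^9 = (0 1)(3 10)(8 9)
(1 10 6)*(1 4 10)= (4 10 6)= [0, 1, 2, 3, 10, 5, 4, 7, 8, 9, 6]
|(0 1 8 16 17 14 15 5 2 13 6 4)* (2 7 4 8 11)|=|(0 1 11 2 13 6 8 16 17 14 15 5 7 4)|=14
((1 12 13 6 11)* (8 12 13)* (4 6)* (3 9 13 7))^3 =(1 9 6 7 13 11 3 4)(8 12)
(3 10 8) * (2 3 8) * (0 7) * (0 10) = (0 7 10 2 3) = [7, 1, 3, 0, 4, 5, 6, 10, 8, 9, 2]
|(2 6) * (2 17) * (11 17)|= 4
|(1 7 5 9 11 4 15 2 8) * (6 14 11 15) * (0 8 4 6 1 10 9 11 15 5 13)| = |(0 8 10 9 5 11 6 14 15 2 4 1 7 13)| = 14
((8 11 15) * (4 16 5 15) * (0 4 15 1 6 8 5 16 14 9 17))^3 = (0 9 4 17 14)(1 11)(5 8)(6 15)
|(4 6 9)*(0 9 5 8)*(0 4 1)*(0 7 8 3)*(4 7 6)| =6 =|(0 9 1 6 5 3)(7 8)|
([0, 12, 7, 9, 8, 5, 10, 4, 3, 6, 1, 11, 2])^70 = [0, 1, 2, 3, 4, 5, 6, 7, 8, 9, 10, 11, 12]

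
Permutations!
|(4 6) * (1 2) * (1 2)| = 2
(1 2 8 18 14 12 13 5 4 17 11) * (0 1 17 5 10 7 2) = (0 1)(2 8 18 14 12 13 10 7)(4 5)(11 17) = [1, 0, 8, 3, 5, 4, 6, 2, 18, 9, 7, 17, 13, 10, 12, 15, 16, 11, 14]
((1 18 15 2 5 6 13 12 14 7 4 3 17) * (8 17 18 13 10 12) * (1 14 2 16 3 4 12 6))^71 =(1 5 2 12 7 14 17 8 13)(3 16 15 18)(6 10)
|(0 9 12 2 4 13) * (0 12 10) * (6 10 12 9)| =15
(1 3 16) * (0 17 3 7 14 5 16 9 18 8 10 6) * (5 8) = [17, 7, 2, 9, 4, 16, 0, 14, 10, 18, 6, 11, 12, 13, 8, 15, 1, 3, 5] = (0 17 3 9 18 5 16 1 7 14 8 10 6)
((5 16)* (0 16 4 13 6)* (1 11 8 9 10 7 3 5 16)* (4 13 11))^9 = (16)(0 5 10 11)(1 13 7 8)(3 9 4 6)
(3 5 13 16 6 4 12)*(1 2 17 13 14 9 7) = [0, 2, 17, 5, 12, 14, 4, 1, 8, 7, 10, 11, 3, 16, 9, 15, 6, 13] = (1 2 17 13 16 6 4 12 3 5 14 9 7)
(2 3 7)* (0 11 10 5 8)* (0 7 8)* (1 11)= (0 1 11 10 5)(2 3 8 7)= [1, 11, 3, 8, 4, 0, 6, 2, 7, 9, 5, 10]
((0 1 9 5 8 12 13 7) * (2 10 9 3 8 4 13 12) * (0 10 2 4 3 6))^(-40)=(13)(0 6 1)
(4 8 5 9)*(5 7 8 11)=(4 11 5 9)(7 8)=[0, 1, 2, 3, 11, 9, 6, 8, 7, 4, 10, 5]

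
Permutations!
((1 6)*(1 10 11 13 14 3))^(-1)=(1 3 14 13 11 10 6)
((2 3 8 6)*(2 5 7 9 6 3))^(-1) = (3 8)(5 6 9 7)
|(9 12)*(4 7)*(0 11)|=|(0 11)(4 7)(9 12)|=2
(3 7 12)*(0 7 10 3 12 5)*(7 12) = (0 12 7 5)(3 10) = [12, 1, 2, 10, 4, 0, 6, 5, 8, 9, 3, 11, 7]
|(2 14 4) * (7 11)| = |(2 14 4)(7 11)| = 6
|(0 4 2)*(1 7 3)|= 3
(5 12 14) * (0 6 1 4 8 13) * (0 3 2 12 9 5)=(0 6 1 4 8 13 3 2 12 14)(5 9)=[6, 4, 12, 2, 8, 9, 1, 7, 13, 5, 10, 11, 14, 3, 0]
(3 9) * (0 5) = (0 5)(3 9) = [5, 1, 2, 9, 4, 0, 6, 7, 8, 3]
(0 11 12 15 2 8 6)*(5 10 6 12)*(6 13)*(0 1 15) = (0 11 5 10 13 6 1 15 2 8 12) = [11, 15, 8, 3, 4, 10, 1, 7, 12, 9, 13, 5, 0, 6, 14, 2]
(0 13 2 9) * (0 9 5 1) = (0 13 2 5 1) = [13, 0, 5, 3, 4, 1, 6, 7, 8, 9, 10, 11, 12, 2]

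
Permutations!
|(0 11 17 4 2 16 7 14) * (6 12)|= |(0 11 17 4 2 16 7 14)(6 12)|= 8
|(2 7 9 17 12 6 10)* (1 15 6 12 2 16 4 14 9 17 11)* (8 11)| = |(1 15 6 10 16 4 14 9 8 11)(2 7 17)| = 30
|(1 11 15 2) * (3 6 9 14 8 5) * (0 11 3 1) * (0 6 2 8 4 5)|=8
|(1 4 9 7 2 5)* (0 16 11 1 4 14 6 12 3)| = |(0 16 11 1 14 6 12 3)(2 5 4 9 7)| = 40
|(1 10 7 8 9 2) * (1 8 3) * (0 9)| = 4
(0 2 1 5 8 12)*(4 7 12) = (0 2 1 5 8 4 7 12) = [2, 5, 1, 3, 7, 8, 6, 12, 4, 9, 10, 11, 0]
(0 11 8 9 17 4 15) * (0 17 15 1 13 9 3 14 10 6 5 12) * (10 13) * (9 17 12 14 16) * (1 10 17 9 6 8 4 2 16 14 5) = (0 11 4 10 8 3 14 13 9 15 12)(1 17 2 16 6) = [11, 17, 16, 14, 10, 5, 1, 7, 3, 15, 8, 4, 0, 9, 13, 12, 6, 2]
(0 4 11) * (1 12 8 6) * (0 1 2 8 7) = (0 4 11 1 12 7)(2 8 6) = [4, 12, 8, 3, 11, 5, 2, 0, 6, 9, 10, 1, 7]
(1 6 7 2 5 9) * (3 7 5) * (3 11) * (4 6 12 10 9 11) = (1 12 10 9)(2 4 6 5 11 3 7) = [0, 12, 4, 7, 6, 11, 5, 2, 8, 1, 9, 3, 10]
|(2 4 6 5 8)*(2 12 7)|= 7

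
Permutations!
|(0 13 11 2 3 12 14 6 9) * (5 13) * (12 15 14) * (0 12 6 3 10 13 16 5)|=12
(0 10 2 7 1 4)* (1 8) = [10, 4, 7, 3, 0, 5, 6, 8, 1, 9, 2] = (0 10 2 7 8 1 4)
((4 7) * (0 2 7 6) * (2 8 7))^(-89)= (0 8 7 4 6)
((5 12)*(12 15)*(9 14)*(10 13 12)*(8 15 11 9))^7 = ((5 11 9 14 8 15 10 13 12))^7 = (5 13 15 14 11 12 10 8 9)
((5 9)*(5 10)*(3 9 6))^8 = ((3 9 10 5 6))^8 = (3 5 9 6 10)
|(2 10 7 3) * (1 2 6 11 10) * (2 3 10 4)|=6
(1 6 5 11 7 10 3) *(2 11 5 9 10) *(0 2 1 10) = (0 2 11 7 1 6 9)(3 10) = [2, 6, 11, 10, 4, 5, 9, 1, 8, 0, 3, 7]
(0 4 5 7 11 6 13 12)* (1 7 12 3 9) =(0 4 5 12)(1 7 11 6 13 3 9) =[4, 7, 2, 9, 5, 12, 13, 11, 8, 1, 10, 6, 0, 3]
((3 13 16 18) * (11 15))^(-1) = (3 18 16 13)(11 15)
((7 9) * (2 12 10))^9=(12)(7 9)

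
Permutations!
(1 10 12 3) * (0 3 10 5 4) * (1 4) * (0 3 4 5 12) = [4, 12, 2, 5, 3, 1, 6, 7, 8, 9, 0, 11, 10] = (0 4 3 5 1 12 10)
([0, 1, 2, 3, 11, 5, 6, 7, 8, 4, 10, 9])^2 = (4 9 11)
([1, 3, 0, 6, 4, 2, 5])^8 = [3, 6, 1, 5, 4, 0, 2]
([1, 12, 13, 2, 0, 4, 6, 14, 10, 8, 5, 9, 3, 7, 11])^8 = (0 11 12 8 2 5 7)(1 9 3 10 13 4 14)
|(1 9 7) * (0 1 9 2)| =|(0 1 2)(7 9)| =6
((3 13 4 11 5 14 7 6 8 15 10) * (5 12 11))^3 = (3 5 6 10 4 7 15 13 14 8)(11 12)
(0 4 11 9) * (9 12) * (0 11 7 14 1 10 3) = (0 4 7 14 1 10 3)(9 11 12) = [4, 10, 2, 0, 7, 5, 6, 14, 8, 11, 3, 12, 9, 13, 1]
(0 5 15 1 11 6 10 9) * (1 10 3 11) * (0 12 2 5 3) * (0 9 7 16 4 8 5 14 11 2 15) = (0 3 2 14 11 6 9 12 15 10 7 16 4 8 5) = [3, 1, 14, 2, 8, 0, 9, 16, 5, 12, 7, 6, 15, 13, 11, 10, 4]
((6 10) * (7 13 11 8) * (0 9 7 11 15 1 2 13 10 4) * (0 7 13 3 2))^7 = ((0 9 13 15 1)(2 3)(4 7 10 6)(8 11))^7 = (0 13 1 9 15)(2 3)(4 6 10 7)(8 11)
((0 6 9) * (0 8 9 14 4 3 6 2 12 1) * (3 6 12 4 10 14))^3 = (0 6 1 4 12 2 3)(8 9)(10 14)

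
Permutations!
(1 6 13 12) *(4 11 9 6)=(1 4 11 9 6 13 12)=[0, 4, 2, 3, 11, 5, 13, 7, 8, 6, 10, 9, 1, 12]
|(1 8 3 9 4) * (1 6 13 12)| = |(1 8 3 9 4 6 13 12)| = 8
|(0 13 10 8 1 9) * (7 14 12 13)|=|(0 7 14 12 13 10 8 1 9)|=9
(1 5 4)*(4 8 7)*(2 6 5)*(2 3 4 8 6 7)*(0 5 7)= [5, 3, 0, 4, 1, 6, 7, 8, 2]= (0 5 6 7 8 2)(1 3 4)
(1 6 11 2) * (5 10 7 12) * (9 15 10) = (1 6 11 2)(5 9 15 10 7 12) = [0, 6, 1, 3, 4, 9, 11, 12, 8, 15, 7, 2, 5, 13, 14, 10]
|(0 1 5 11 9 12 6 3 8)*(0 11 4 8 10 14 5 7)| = 30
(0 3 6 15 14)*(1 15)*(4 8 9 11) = (0 3 6 1 15 14)(4 8 9 11) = [3, 15, 2, 6, 8, 5, 1, 7, 9, 11, 10, 4, 12, 13, 0, 14]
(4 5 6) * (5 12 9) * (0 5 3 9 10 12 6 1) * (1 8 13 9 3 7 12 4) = (0 5 8 13 9 7 12 10 4 6 1) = [5, 0, 2, 3, 6, 8, 1, 12, 13, 7, 4, 11, 10, 9]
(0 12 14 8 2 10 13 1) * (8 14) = [12, 0, 10, 3, 4, 5, 6, 7, 2, 9, 13, 11, 8, 1, 14] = (14)(0 12 8 2 10 13 1)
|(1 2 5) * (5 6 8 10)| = 6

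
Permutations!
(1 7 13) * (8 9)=[0, 7, 2, 3, 4, 5, 6, 13, 9, 8, 10, 11, 12, 1]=(1 7 13)(8 9)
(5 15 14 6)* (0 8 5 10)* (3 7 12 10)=[8, 1, 2, 7, 4, 15, 3, 12, 5, 9, 0, 11, 10, 13, 6, 14]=(0 8 5 15 14 6 3 7 12 10)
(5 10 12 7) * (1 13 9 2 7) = (1 13 9 2 7 5 10 12) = [0, 13, 7, 3, 4, 10, 6, 5, 8, 2, 12, 11, 1, 9]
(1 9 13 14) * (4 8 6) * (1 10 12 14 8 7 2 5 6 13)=[0, 9, 5, 3, 7, 6, 4, 2, 13, 1, 12, 11, 14, 8, 10]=(1 9)(2 5 6 4 7)(8 13)(10 12 14)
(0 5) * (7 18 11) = (0 5)(7 18 11) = [5, 1, 2, 3, 4, 0, 6, 18, 8, 9, 10, 7, 12, 13, 14, 15, 16, 17, 11]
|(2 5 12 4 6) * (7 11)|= 10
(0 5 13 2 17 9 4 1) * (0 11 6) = (0 5 13 2 17 9 4 1 11 6) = [5, 11, 17, 3, 1, 13, 0, 7, 8, 4, 10, 6, 12, 2, 14, 15, 16, 9]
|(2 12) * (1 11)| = 2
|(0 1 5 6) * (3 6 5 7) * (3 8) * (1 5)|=|(0 5 1 7 8 3 6)|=7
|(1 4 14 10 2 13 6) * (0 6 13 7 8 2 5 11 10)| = 15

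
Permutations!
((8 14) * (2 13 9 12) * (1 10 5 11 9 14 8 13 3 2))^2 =((1 10 5 11 9 12)(2 3)(13 14))^2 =(14)(1 5 9)(10 11 12)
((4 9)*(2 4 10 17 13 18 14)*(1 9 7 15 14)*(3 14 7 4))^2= (1 10 13)(2 14 3)(9 17 18)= ((1 9 10 17 13 18)(2 3 14)(7 15))^2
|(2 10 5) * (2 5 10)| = |(10)| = 1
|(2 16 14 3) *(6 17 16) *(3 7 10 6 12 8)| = 12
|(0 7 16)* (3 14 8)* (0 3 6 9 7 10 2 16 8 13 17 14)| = |(0 10 2 16 3)(6 9 7 8)(13 17 14)| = 60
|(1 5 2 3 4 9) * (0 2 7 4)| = 15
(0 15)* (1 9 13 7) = (0 15)(1 9 13 7) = [15, 9, 2, 3, 4, 5, 6, 1, 8, 13, 10, 11, 12, 7, 14, 0]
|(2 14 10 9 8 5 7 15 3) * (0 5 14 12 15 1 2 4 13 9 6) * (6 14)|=26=|(0 5 7 1 2 12 15 3 4 13 9 8 6)(10 14)|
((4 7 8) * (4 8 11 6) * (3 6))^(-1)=(3 11 7 4 6)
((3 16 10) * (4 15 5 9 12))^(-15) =(16)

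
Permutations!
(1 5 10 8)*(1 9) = (1 5 10 8 9) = [0, 5, 2, 3, 4, 10, 6, 7, 9, 1, 8]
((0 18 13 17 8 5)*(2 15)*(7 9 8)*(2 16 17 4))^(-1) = (0 5 8 9 7 17 16 15 2 4 13 18)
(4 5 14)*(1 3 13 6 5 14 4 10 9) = (1 3 13 6 5 4 14 10 9) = [0, 3, 2, 13, 14, 4, 5, 7, 8, 1, 9, 11, 12, 6, 10]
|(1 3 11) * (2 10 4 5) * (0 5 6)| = 6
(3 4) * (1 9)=(1 9)(3 4)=[0, 9, 2, 4, 3, 5, 6, 7, 8, 1]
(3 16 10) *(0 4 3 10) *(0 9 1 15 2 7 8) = (0 4 3 16 9 1 15 2 7 8) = [4, 15, 7, 16, 3, 5, 6, 8, 0, 1, 10, 11, 12, 13, 14, 2, 9]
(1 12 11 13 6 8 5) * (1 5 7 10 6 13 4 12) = (13)(4 12 11)(6 8 7 10) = [0, 1, 2, 3, 12, 5, 8, 10, 7, 9, 6, 4, 11, 13]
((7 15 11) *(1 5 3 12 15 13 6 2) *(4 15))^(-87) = (1 5 3 12 4 15 11 7 13 6 2)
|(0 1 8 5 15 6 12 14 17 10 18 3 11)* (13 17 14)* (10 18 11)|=13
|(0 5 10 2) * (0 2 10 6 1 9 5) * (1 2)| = 5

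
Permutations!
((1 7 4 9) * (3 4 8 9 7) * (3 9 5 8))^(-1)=(1 9)(3 7 4)(5 8)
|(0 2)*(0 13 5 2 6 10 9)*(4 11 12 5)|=12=|(0 6 10 9)(2 13 4 11 12 5)|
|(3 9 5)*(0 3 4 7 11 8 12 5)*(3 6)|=|(0 6 3 9)(4 7 11 8 12 5)|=12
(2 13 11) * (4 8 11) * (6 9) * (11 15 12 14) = [0, 1, 13, 3, 8, 5, 9, 7, 15, 6, 10, 2, 14, 4, 11, 12] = (2 13 4 8 15 12 14 11)(6 9)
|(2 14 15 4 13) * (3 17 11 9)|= |(2 14 15 4 13)(3 17 11 9)|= 20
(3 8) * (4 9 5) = (3 8)(4 9 5) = [0, 1, 2, 8, 9, 4, 6, 7, 3, 5]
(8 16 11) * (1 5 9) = (1 5 9)(8 16 11) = [0, 5, 2, 3, 4, 9, 6, 7, 16, 1, 10, 8, 12, 13, 14, 15, 11]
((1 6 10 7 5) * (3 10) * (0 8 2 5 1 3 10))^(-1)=(0 3 5 2 8)(1 7 10 6)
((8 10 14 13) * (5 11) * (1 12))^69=(1 12)(5 11)(8 10 14 13)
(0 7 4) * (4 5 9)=[7, 1, 2, 3, 0, 9, 6, 5, 8, 4]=(0 7 5 9 4)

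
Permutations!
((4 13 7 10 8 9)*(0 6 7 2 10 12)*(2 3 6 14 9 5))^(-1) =((0 14 9 4 13 3 6 7 12)(2 10 8 5))^(-1) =(0 12 7 6 3 13 4 9 14)(2 5 8 10)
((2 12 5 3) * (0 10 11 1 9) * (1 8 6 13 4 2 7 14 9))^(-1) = (0 9 14 7 3 5 12 2 4 13 6 8 11 10)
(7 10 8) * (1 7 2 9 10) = (1 7)(2 9 10 8) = [0, 7, 9, 3, 4, 5, 6, 1, 2, 10, 8]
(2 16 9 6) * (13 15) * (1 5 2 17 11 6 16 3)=(1 5 2 3)(6 17 11)(9 16)(13 15)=[0, 5, 3, 1, 4, 2, 17, 7, 8, 16, 10, 6, 12, 15, 14, 13, 9, 11]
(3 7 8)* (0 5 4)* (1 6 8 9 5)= (0 1 6 8 3 7 9 5 4)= [1, 6, 2, 7, 0, 4, 8, 9, 3, 5]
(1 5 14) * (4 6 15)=(1 5 14)(4 6 15)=[0, 5, 2, 3, 6, 14, 15, 7, 8, 9, 10, 11, 12, 13, 1, 4]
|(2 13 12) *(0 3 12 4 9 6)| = |(0 3 12 2 13 4 9 6)| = 8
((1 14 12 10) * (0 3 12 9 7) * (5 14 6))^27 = (0 14 1 3 9 6 12 7 5 10)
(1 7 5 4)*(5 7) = (7)(1 5 4) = [0, 5, 2, 3, 1, 4, 6, 7]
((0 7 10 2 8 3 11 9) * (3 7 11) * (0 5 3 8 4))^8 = ((0 11 9 5 3 8 7 10 2 4))^8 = (0 2 7 3 9)(4 10 8 5 11)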